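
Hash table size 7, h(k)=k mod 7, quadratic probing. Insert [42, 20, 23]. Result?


Insertions: 42->slot 0; 20->slot 6; 23->slot 2
Table: [42, None, 23, None, None, None, 20]


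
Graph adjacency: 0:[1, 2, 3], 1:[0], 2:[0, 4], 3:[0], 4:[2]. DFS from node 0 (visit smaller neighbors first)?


DFS stack-based: start with [0]
Visit order: [0, 1, 2, 4, 3]


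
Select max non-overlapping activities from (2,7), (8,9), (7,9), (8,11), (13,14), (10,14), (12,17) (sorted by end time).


Greedy: pick earliest-ending, then skip overlaps.
Selected (3 activities): [(2, 7), (8, 9), (13, 14)]


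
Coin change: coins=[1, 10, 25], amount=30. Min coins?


dp[0]=0; dp[i]=1+min(dp[i-c] for c in coins)
...dp[25]=1, dp[26]=2, dp[27]=3, dp[28]=4, dp[29]=5, dp[30]=3
Minimum coins for 30 = 3


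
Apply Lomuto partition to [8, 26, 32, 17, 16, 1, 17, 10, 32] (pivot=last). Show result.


Elements <= 32 go left of pivot.
Result: [8, 26, 32, 17, 16, 1, 17, 10, 32], pivot at index 8


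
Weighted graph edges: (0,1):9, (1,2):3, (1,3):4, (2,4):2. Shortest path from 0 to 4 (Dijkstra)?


Dijkstra from 0:
Distances: {0: 0, 1: 9, 2: 12, 3: 13, 4: 14}
Shortest distance to 4 = 14, path = [0, 1, 2, 4]


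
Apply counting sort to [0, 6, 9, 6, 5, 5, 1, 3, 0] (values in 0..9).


Count array: [2, 1, 0, 1, 0, 2, 2, 0, 0, 1]
Reconstruct: [0, 0, 1, 3, 5, 5, 6, 6, 9]


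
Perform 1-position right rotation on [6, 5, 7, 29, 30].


Right rotate by 1: [30, 6, 5, 7, 29]


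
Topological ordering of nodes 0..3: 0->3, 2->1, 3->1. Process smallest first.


Kahn's algorithm, process smallest node first
Order: [0, 2, 3, 1]


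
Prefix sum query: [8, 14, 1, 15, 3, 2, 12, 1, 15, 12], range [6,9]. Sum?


Prefix sums: [0, 8, 22, 23, 38, 41, 43, 55, 56, 71, 83]
Sum[6..9] = prefix[10] - prefix[6] = 83 - 43 = 40


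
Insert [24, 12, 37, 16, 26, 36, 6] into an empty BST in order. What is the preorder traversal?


Root = 24; build tree by BST insertion.
Preorder traversal: [24, 12, 6, 16, 37, 26, 36]


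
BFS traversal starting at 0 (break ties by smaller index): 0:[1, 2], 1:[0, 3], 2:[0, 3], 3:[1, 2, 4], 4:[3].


BFS queue: start with [0]
Visit order: [0, 1, 2, 3, 4]


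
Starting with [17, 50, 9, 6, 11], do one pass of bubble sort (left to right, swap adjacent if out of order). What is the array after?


After one pass: [17, 9, 6, 11, 50]


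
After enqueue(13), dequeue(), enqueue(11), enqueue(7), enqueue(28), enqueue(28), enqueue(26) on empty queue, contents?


enqueue(13) -> [13]
dequeue() returns 13 -> []
enqueue(11) -> [11]
enqueue(7) -> [11, 7]
enqueue(28) -> [11, 7, 28]
enqueue(28) -> [11, 7, 28, 28]
enqueue(26) -> [11, 7, 28, 28, 26]
Final queue (front to back): [11, 7, 28, 28, 26]


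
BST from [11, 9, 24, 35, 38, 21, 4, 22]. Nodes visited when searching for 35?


BST root = 11
Search for 35: compare at each node
Path: [11, 24, 35]


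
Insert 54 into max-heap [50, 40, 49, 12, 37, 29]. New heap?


Append 54: [50, 40, 49, 12, 37, 29, 54]
Bubble up: swap idx 6(54) with idx 2(49); swap idx 2(54) with idx 0(50)
Result: [54, 40, 50, 12, 37, 29, 49]


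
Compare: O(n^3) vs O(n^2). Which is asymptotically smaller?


quadratic grows slower than cubic
O(n^2) is asymptotically smaller; O(n^3) grows faster


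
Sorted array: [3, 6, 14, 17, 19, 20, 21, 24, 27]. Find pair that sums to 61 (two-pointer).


Two pointers: lo=0, hi=8
No pair sums to 61


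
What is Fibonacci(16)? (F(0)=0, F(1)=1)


F(n)=F(n-1)+F(n-2)
...F(14)=377, F(15)=610, F(16)=987


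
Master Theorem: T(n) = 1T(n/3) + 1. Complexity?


a=1, b=3, c=0. log_3(1)=0 = c=0. Case 2: O(n^c log n) = O(log n)
Complexity: O(log n)


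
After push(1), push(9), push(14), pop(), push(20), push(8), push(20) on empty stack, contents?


push(1) -> [1]
push(9) -> [1, 9]
push(14) -> [1, 9, 14]
pop() returns 14 -> [1, 9]
push(20) -> [1, 9, 20]
push(8) -> [1, 9, 20, 8]
push(20) -> [1, 9, 20, 8, 20]
Final stack (bottom to top): [1, 9, 20, 8, 20]


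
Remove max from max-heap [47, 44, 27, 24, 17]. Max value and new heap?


Max = 47
Replace root with last, heapify down
Resulting heap: [44, 24, 27, 17]


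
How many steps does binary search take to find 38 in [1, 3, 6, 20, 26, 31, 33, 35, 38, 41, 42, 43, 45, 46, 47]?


Search for 38:
[0,14] mid=7 arr[7]=35
[8,14] mid=11 arr[11]=43
[8,10] mid=9 arr[9]=41
[8,8] mid=8 arr[8]=38
Total: 4 comparisons


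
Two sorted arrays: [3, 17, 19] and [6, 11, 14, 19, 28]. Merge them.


Compare heads, take smaller each step.
Merged: [3, 6, 11, 14, 17, 19, 19, 28]


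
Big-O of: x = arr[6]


Analysis: constant-time operation, no loop
Complexity: O(1)


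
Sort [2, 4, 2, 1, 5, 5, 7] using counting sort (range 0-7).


Count array: [0, 1, 2, 0, 1, 2, 0, 1]
Reconstruct: [1, 2, 2, 4, 5, 5, 7]


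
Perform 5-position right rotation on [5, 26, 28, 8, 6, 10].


Right rotate by 5: [26, 28, 8, 6, 10, 5]


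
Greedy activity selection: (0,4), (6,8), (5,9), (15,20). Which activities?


Greedy: pick earliest-ending, then skip overlaps.
Selected (3 activities): [(0, 4), (6, 8), (15, 20)]


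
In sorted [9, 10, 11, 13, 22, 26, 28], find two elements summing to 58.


Two pointers: lo=0, hi=6
No pair sums to 58


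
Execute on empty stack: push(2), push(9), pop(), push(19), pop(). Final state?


push(2) -> [2]
push(9) -> [2, 9]
pop() returns 9 -> [2]
push(19) -> [2, 19]
pop() returns 19 -> [2]
Final stack (bottom to top): [2]


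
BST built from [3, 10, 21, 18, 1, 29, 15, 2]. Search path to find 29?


BST root = 3
Search for 29: compare at each node
Path: [3, 10, 21, 29]


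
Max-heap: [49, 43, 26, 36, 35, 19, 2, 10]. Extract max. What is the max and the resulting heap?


Max = 49
Replace root with last, heapify down
Resulting heap: [43, 36, 26, 10, 35, 19, 2]


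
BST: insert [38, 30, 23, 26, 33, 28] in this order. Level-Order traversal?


Root = 38; build tree by BST insertion.
Level-Order traversal: [38, 30, 23, 33, 26, 28]


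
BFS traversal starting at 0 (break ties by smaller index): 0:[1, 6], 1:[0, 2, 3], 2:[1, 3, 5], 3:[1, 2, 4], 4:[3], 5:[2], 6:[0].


BFS queue: start with [0]
Visit order: [0, 1, 6, 2, 3, 5, 4]


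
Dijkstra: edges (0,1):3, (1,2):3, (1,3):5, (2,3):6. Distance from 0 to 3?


Dijkstra from 0:
Distances: {0: 0, 1: 3, 2: 6, 3: 8}
Shortest distance to 3 = 8, path = [0, 1, 3]


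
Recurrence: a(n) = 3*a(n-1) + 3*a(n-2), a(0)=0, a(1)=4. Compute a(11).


Build bottom-up:
...a(9)=141264, a(10)=535572, a(11)=3*535572+3*141264=2030508


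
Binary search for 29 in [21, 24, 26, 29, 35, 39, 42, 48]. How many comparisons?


Search for 29:
[0,7] mid=3 arr[3]=29
Total: 1 comparisons


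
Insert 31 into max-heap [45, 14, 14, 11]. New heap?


Append 31: [45, 14, 14, 11, 31]
Bubble up: swap idx 4(31) with idx 1(14)
Result: [45, 31, 14, 11, 14]


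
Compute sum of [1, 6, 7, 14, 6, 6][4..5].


Prefix sums: [0, 1, 7, 14, 28, 34, 40]
Sum[4..5] = prefix[6] - prefix[4] = 40 - 28 = 12


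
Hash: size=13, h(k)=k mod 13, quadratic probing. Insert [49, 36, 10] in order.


Insertions: 49->slot 10; 36->slot 11; 10->slot 1
Table: [None, 10, None, None, None, None, None, None, None, None, 49, 36, None]


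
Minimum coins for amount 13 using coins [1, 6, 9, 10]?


dp[0]=0; dp[i]=1+min(dp[i-c] for c in coins)
...dp[8]=3, dp[9]=1, dp[10]=1, dp[11]=2, dp[12]=2, dp[13]=3
Minimum coins for 13 = 3


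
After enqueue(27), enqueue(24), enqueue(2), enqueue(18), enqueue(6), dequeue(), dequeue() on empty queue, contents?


enqueue(27) -> [27]
enqueue(24) -> [27, 24]
enqueue(2) -> [27, 24, 2]
enqueue(18) -> [27, 24, 2, 18]
enqueue(6) -> [27, 24, 2, 18, 6]
dequeue() returns 27 -> [24, 2, 18, 6]
dequeue() returns 24 -> [2, 18, 6]
Final queue (front to back): [2, 18, 6]


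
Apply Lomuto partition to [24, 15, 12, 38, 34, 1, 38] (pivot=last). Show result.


Elements <= 38 go left of pivot.
Result: [24, 15, 12, 38, 34, 1, 38], pivot at index 6


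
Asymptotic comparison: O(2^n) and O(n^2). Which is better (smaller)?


quadratic grows slower than exponential
O(n^2) is asymptotically smaller; O(2^n) grows faster


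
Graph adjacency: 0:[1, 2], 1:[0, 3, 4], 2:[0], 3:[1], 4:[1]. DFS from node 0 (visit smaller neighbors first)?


DFS stack-based: start with [0]
Visit order: [0, 1, 3, 4, 2]


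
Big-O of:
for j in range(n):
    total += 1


Per nesting level: O(n) = O(n)
Complexity: O(n)


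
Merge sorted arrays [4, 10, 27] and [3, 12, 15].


Compare heads, take smaller each step.
Merged: [3, 4, 10, 12, 15, 27]


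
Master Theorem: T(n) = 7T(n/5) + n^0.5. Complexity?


a=7, b=5, c=0.5. log_5(7)=1.209 > c=0.5. Case 1: O(n^log_b(a)) = O(n^1.209)
Complexity: O(n^1.209)


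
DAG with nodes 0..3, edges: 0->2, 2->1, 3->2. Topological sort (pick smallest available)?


Kahn's algorithm, process smallest node first
Order: [0, 3, 2, 1]


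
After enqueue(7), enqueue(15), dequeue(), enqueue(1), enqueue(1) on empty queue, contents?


enqueue(7) -> [7]
enqueue(15) -> [7, 15]
dequeue() returns 7 -> [15]
enqueue(1) -> [15, 1]
enqueue(1) -> [15, 1, 1]
Final queue (front to back): [15, 1, 1]


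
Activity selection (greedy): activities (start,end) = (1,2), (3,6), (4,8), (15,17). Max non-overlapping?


Greedy: pick earliest-ending, then skip overlaps.
Selected (3 activities): [(1, 2), (3, 6), (15, 17)]


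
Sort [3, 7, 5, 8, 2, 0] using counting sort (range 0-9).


Count array: [1, 0, 1, 1, 0, 1, 0, 1, 1, 0]
Reconstruct: [0, 2, 3, 5, 7, 8]


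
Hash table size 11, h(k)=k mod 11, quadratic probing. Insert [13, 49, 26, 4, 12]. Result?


Insertions: 13->slot 2; 49->slot 5; 26->slot 4; 4->slot 8; 12->slot 1
Table: [None, 12, 13, None, 26, 49, None, None, 4, None, None]


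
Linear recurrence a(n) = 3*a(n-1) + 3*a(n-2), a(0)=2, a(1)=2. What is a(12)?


Build bottom-up:
...a(10)=479682, a(11)=1818612, a(12)=3*1818612+3*479682=6894882


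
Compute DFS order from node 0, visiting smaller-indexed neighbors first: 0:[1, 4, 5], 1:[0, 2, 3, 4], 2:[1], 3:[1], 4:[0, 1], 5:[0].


DFS stack-based: start with [0]
Visit order: [0, 1, 2, 3, 4, 5]


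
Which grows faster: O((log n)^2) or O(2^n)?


polylogarithmic grows slower than exponential
O((log n)^2) is asymptotically smaller; O(2^n) grows faster


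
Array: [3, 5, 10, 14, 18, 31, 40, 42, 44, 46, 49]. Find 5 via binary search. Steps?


Search for 5:
[0,10] mid=5 arr[5]=31
[0,4] mid=2 arr[2]=10
[0,1] mid=0 arr[0]=3
[1,1] mid=1 arr[1]=5
Total: 4 comparisons


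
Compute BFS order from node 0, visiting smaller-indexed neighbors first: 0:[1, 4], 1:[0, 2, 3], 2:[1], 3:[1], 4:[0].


BFS queue: start with [0]
Visit order: [0, 1, 4, 2, 3]


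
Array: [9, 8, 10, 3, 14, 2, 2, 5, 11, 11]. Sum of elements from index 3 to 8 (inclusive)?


Prefix sums: [0, 9, 17, 27, 30, 44, 46, 48, 53, 64, 75]
Sum[3..8] = prefix[9] - prefix[3] = 64 - 27 = 37


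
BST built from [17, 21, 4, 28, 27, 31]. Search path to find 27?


BST root = 17
Search for 27: compare at each node
Path: [17, 21, 28, 27]


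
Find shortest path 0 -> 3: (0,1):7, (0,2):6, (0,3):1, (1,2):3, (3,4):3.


Dijkstra from 0:
Distances: {0: 0, 1: 7, 2: 6, 3: 1, 4: 4}
Shortest distance to 3 = 1, path = [0, 3]


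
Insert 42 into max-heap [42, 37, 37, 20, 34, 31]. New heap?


Append 42: [42, 37, 37, 20, 34, 31, 42]
Bubble up: swap idx 6(42) with idx 2(37)
Result: [42, 37, 42, 20, 34, 31, 37]


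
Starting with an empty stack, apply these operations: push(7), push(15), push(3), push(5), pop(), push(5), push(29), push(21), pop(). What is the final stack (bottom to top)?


push(7) -> [7]
push(15) -> [7, 15]
push(3) -> [7, 15, 3]
push(5) -> [7, 15, 3, 5]
pop() returns 5 -> [7, 15, 3]
push(5) -> [7, 15, 3, 5]
push(29) -> [7, 15, 3, 5, 29]
push(21) -> [7, 15, 3, 5, 29, 21]
pop() returns 21 -> [7, 15, 3, 5, 29]
Final stack (bottom to top): [7, 15, 3, 5, 29]


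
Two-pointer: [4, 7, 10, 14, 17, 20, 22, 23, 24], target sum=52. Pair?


Two pointers: lo=0, hi=8
No pair sums to 52


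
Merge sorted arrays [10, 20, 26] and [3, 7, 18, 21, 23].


Compare heads, take smaller each step.
Merged: [3, 7, 10, 18, 20, 21, 23, 26]


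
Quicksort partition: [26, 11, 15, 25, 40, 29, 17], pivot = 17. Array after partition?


Elements <= 17 go left of pivot.
Result: [11, 15, 17, 25, 40, 29, 26], pivot at index 2


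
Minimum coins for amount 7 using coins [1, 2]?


dp[0]=0; dp[i]=1+min(dp[i-c] for c in coins)
...dp[2]=1, dp[3]=2, dp[4]=2, dp[5]=3, dp[6]=3, dp[7]=4
Minimum coins for 7 = 4


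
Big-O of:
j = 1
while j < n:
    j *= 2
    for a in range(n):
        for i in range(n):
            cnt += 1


Per nesting level: O(log n) * O(n) * O(n) = O(n^2 log n)
Complexity: O(n^2 log n)


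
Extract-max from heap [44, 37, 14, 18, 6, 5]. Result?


Max = 44
Replace root with last, heapify down
Resulting heap: [37, 18, 14, 5, 6]


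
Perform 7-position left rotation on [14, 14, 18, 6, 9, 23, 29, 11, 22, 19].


Left rotate by 7: [11, 22, 19, 14, 14, 18, 6, 9, 23, 29]


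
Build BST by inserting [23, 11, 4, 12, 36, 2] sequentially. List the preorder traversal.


Root = 23; build tree by BST insertion.
Preorder traversal: [23, 11, 4, 2, 12, 36]


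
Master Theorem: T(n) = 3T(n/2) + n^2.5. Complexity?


a=3, b=2, c=2.5. log_2(3)=1.585 < c=2.5. Case 3: O(n^c) = O(n^2.500)
Complexity: O(n^2.500)


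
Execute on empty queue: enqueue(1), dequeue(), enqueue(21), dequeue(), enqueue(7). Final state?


enqueue(1) -> [1]
dequeue() returns 1 -> []
enqueue(21) -> [21]
dequeue() returns 21 -> []
enqueue(7) -> [7]
Final queue (front to back): [7]


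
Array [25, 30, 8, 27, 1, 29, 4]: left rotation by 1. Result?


Left rotate by 1: [30, 8, 27, 1, 29, 4, 25]


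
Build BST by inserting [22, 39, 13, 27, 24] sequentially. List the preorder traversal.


Root = 22; build tree by BST insertion.
Preorder traversal: [22, 13, 39, 27, 24]


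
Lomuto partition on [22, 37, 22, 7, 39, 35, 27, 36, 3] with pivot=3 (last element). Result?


Elements <= 3 go left of pivot.
Result: [3, 37, 22, 7, 39, 35, 27, 36, 22], pivot at index 0


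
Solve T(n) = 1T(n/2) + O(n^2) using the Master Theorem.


a=1, b=2, c=2. log_2(1)=0 < c=2. Case 3: O(n^c) = O(n^2)
Complexity: O(n^2)


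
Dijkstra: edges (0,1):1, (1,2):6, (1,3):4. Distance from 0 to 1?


Dijkstra from 0:
Distances: {0: 0, 1: 1, 2: 7, 3: 5}
Shortest distance to 1 = 1, path = [0, 1]


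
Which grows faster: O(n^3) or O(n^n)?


cubic grows slower than n^n
O(n^3) is asymptotically smaller; O(n^n) grows faster


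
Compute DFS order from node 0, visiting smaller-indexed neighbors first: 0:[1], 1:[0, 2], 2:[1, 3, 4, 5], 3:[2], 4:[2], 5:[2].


DFS stack-based: start with [0]
Visit order: [0, 1, 2, 3, 4, 5]


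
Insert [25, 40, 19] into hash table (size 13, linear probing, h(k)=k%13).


Insertions: 25->slot 12; 40->slot 1; 19->slot 6
Table: [None, 40, None, None, None, None, 19, None, None, None, None, None, 25]


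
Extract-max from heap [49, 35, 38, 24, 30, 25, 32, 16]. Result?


Max = 49
Replace root with last, heapify down
Resulting heap: [38, 35, 32, 24, 30, 25, 16]


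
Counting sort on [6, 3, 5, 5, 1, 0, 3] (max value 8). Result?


Count array: [1, 1, 0, 2, 0, 2, 1, 0, 0]
Reconstruct: [0, 1, 3, 3, 5, 5, 6]


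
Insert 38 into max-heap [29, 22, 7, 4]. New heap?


Append 38: [29, 22, 7, 4, 38]
Bubble up: swap idx 4(38) with idx 1(22); swap idx 1(38) with idx 0(29)
Result: [38, 29, 7, 4, 22]


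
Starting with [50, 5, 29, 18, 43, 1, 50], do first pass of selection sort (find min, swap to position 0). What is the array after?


After one pass: [1, 5, 29, 18, 43, 50, 50]


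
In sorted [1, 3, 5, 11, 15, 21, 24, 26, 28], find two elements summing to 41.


Two pointers: lo=0, hi=8
Found pair: (15, 26) summing to 41


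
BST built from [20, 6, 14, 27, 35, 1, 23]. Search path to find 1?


BST root = 20
Search for 1: compare at each node
Path: [20, 6, 1]


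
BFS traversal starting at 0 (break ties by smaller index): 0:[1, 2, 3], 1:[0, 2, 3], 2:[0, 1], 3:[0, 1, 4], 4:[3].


BFS queue: start with [0]
Visit order: [0, 1, 2, 3, 4]


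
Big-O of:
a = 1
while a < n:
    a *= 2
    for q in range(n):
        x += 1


Per nesting level: O(log n) * O(n) = O(n log n)
Complexity: O(n log n)


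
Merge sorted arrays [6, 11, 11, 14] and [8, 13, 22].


Compare heads, take smaller each step.
Merged: [6, 8, 11, 11, 13, 14, 22]


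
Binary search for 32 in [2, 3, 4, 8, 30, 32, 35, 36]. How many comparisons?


Search for 32:
[0,7] mid=3 arr[3]=8
[4,7] mid=5 arr[5]=32
Total: 2 comparisons


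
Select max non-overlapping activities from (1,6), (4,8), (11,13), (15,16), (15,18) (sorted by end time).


Greedy: pick earliest-ending, then skip overlaps.
Selected (3 activities): [(1, 6), (11, 13), (15, 16)]


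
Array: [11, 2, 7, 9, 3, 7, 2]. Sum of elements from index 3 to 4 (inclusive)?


Prefix sums: [0, 11, 13, 20, 29, 32, 39, 41]
Sum[3..4] = prefix[5] - prefix[3] = 32 - 20 = 12


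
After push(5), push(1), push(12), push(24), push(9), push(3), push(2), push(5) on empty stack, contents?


push(5) -> [5]
push(1) -> [5, 1]
push(12) -> [5, 1, 12]
push(24) -> [5, 1, 12, 24]
push(9) -> [5, 1, 12, 24, 9]
push(3) -> [5, 1, 12, 24, 9, 3]
push(2) -> [5, 1, 12, 24, 9, 3, 2]
push(5) -> [5, 1, 12, 24, 9, 3, 2, 5]
Final stack (bottom to top): [5, 1, 12, 24, 9, 3, 2, 5]


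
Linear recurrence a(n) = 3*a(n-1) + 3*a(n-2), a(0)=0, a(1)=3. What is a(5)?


Build bottom-up:
...a(3)=36, a(4)=135, a(5)=3*135+3*36=513


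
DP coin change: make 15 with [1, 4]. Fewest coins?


dp[0]=0; dp[i]=1+min(dp[i-c] for c in coins)
...dp[10]=4, dp[11]=5, dp[12]=3, dp[13]=4, dp[14]=5, dp[15]=6
Minimum coins for 15 = 6


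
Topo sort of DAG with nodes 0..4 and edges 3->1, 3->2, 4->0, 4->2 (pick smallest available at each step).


Kahn's algorithm, process smallest node first
Order: [3, 1, 4, 0, 2]


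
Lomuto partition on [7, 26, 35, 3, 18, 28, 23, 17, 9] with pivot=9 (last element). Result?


Elements <= 9 go left of pivot.
Result: [7, 3, 9, 26, 18, 28, 23, 17, 35], pivot at index 2


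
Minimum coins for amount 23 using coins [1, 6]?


dp[0]=0; dp[i]=1+min(dp[i-c] for c in coins)
...dp[18]=3, dp[19]=4, dp[20]=5, dp[21]=6, dp[22]=7, dp[23]=8
Minimum coins for 23 = 8


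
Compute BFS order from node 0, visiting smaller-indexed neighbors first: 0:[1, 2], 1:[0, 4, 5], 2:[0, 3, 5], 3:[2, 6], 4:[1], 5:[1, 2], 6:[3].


BFS queue: start with [0]
Visit order: [0, 1, 2, 4, 5, 3, 6]


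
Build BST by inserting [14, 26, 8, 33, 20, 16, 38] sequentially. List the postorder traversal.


Root = 14; build tree by BST insertion.
Postorder traversal: [8, 16, 20, 38, 33, 26, 14]


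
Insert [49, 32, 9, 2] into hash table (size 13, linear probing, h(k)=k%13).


Insertions: 49->slot 10; 32->slot 6; 9->slot 9; 2->slot 2
Table: [None, None, 2, None, None, None, 32, None, None, 9, 49, None, None]


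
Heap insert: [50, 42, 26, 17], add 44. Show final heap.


Append 44: [50, 42, 26, 17, 44]
Bubble up: swap idx 4(44) with idx 1(42)
Result: [50, 44, 26, 17, 42]


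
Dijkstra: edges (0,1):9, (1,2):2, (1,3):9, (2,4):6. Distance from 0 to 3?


Dijkstra from 0:
Distances: {0: 0, 1: 9, 2: 11, 3: 18, 4: 17}
Shortest distance to 3 = 18, path = [0, 1, 3]


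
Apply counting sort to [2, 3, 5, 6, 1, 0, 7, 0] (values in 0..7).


Count array: [2, 1, 1, 1, 0, 1, 1, 1]
Reconstruct: [0, 0, 1, 2, 3, 5, 6, 7]


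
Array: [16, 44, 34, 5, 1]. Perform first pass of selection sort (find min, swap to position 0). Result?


After one pass: [1, 44, 34, 5, 16]


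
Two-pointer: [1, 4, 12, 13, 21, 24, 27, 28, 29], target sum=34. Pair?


Two pointers: lo=0, hi=8
Found pair: (13, 21) summing to 34


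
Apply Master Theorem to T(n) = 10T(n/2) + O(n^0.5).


a=10, b=2, c=0.5. log_2(10)=3.322 > c=0.5. Case 1: O(n^log_b(a)) = O(n^3.322)
Complexity: O(n^3.322)


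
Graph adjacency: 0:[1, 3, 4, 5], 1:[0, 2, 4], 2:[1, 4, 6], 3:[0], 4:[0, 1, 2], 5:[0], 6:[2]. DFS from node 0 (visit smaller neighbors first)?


DFS stack-based: start with [0]
Visit order: [0, 1, 2, 4, 6, 3, 5]


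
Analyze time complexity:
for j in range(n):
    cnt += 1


Per nesting level: O(n) = O(n)
Complexity: O(n)


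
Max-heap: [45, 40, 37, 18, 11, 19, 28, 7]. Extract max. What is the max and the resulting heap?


Max = 45
Replace root with last, heapify down
Resulting heap: [40, 18, 37, 7, 11, 19, 28]


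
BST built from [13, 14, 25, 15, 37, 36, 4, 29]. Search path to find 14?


BST root = 13
Search for 14: compare at each node
Path: [13, 14]


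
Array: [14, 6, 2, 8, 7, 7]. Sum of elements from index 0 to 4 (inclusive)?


Prefix sums: [0, 14, 20, 22, 30, 37, 44]
Sum[0..4] = prefix[5] - prefix[0] = 37 - 0 = 37


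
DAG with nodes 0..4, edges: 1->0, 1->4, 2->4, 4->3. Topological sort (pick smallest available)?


Kahn's algorithm, process smallest node first
Order: [1, 0, 2, 4, 3]


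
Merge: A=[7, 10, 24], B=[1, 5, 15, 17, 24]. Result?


Compare heads, take smaller each step.
Merged: [1, 5, 7, 10, 15, 17, 24, 24]


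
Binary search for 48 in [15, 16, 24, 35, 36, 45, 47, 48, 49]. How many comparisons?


Search for 48:
[0,8] mid=4 arr[4]=36
[5,8] mid=6 arr[6]=47
[7,8] mid=7 arr[7]=48
Total: 3 comparisons


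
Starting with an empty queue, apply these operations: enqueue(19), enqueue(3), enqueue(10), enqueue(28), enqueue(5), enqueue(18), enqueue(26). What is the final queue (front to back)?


enqueue(19) -> [19]
enqueue(3) -> [19, 3]
enqueue(10) -> [19, 3, 10]
enqueue(28) -> [19, 3, 10, 28]
enqueue(5) -> [19, 3, 10, 28, 5]
enqueue(18) -> [19, 3, 10, 28, 5, 18]
enqueue(26) -> [19, 3, 10, 28, 5, 18, 26]
Final queue (front to back): [19, 3, 10, 28, 5, 18, 26]


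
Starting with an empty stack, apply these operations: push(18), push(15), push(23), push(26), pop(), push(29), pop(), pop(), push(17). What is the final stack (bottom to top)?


push(18) -> [18]
push(15) -> [18, 15]
push(23) -> [18, 15, 23]
push(26) -> [18, 15, 23, 26]
pop() returns 26 -> [18, 15, 23]
push(29) -> [18, 15, 23, 29]
pop() returns 29 -> [18, 15, 23]
pop() returns 23 -> [18, 15]
push(17) -> [18, 15, 17]
Final stack (bottom to top): [18, 15, 17]


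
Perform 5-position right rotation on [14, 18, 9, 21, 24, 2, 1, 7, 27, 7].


Right rotate by 5: [2, 1, 7, 27, 7, 14, 18, 9, 21, 24]


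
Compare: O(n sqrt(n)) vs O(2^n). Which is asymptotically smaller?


n^1.5 grows slower than exponential
O(n sqrt(n)) is asymptotically smaller; O(2^n) grows faster


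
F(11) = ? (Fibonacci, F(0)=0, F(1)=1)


F(n)=F(n-1)+F(n-2)
...F(9)=34, F(10)=55, F(11)=89


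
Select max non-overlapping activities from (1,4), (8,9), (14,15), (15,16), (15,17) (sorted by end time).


Greedy: pick earliest-ending, then skip overlaps.
Selected (4 activities): [(1, 4), (8, 9), (14, 15), (15, 16)]


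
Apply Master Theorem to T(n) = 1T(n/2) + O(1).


a=1, b=2, c=0. log_2(1)=0 = c=0. Case 2: O(n^c log n) = O(log n)
Complexity: O(log n)


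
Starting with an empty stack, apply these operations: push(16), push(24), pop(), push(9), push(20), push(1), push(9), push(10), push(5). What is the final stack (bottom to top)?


push(16) -> [16]
push(24) -> [16, 24]
pop() returns 24 -> [16]
push(9) -> [16, 9]
push(20) -> [16, 9, 20]
push(1) -> [16, 9, 20, 1]
push(9) -> [16, 9, 20, 1, 9]
push(10) -> [16, 9, 20, 1, 9, 10]
push(5) -> [16, 9, 20, 1, 9, 10, 5]
Final stack (bottom to top): [16, 9, 20, 1, 9, 10, 5]


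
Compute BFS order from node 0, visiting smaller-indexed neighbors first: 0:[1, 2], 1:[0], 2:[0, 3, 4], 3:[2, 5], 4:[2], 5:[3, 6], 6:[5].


BFS queue: start with [0]
Visit order: [0, 1, 2, 3, 4, 5, 6]


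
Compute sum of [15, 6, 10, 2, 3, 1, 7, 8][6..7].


Prefix sums: [0, 15, 21, 31, 33, 36, 37, 44, 52]
Sum[6..7] = prefix[8] - prefix[6] = 52 - 37 = 15


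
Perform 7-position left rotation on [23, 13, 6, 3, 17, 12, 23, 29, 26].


Left rotate by 7: [29, 26, 23, 13, 6, 3, 17, 12, 23]


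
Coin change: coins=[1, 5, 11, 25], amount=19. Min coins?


dp[0]=0; dp[i]=1+min(dp[i-c] for c in coins)
...dp[14]=4, dp[15]=3, dp[16]=2, dp[17]=3, dp[18]=4, dp[19]=5
Minimum coins for 19 = 5


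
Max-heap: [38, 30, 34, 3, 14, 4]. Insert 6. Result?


Append 6: [38, 30, 34, 3, 14, 4, 6]
Bubble up: no swaps needed
Result: [38, 30, 34, 3, 14, 4, 6]


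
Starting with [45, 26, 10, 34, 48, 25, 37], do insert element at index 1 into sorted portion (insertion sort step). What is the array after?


After one pass: [26, 45, 10, 34, 48, 25, 37]


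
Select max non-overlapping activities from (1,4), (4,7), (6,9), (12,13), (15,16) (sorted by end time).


Greedy: pick earliest-ending, then skip overlaps.
Selected (4 activities): [(1, 4), (4, 7), (12, 13), (15, 16)]


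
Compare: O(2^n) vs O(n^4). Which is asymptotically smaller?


quartic grows slower than exponential
O(n^4) is asymptotically smaller; O(2^n) grows faster


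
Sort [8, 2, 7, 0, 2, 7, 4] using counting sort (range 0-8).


Count array: [1, 0, 2, 0, 1, 0, 0, 2, 1]
Reconstruct: [0, 2, 2, 4, 7, 7, 8]


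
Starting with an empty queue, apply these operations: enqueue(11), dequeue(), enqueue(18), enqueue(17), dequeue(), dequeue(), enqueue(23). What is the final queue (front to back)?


enqueue(11) -> [11]
dequeue() returns 11 -> []
enqueue(18) -> [18]
enqueue(17) -> [18, 17]
dequeue() returns 18 -> [17]
dequeue() returns 17 -> []
enqueue(23) -> [23]
Final queue (front to back): [23]


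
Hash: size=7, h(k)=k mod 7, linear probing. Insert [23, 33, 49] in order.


Insertions: 23->slot 2; 33->slot 5; 49->slot 0
Table: [49, None, 23, None, None, 33, None]


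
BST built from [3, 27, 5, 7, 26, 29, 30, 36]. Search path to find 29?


BST root = 3
Search for 29: compare at each node
Path: [3, 27, 29]


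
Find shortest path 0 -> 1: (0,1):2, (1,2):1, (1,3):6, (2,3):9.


Dijkstra from 0:
Distances: {0: 0, 1: 2, 2: 3, 3: 8}
Shortest distance to 1 = 2, path = [0, 1]


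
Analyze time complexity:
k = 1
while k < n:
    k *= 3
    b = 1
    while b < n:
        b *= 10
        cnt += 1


Per nesting level: O(log n) * O(log n) = O((log n)^2)
Complexity: O((log n)^2)


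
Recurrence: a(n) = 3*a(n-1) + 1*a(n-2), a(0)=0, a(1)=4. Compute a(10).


Build bottom-up:
...a(8)=15708, a(9)=51880, a(10)=3*51880+1*15708=171348


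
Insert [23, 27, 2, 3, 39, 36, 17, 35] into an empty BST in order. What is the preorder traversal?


Root = 23; build tree by BST insertion.
Preorder traversal: [23, 2, 3, 17, 27, 39, 36, 35]


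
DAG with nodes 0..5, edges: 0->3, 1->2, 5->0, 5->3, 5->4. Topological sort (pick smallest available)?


Kahn's algorithm, process smallest node first
Order: [1, 2, 5, 0, 3, 4]


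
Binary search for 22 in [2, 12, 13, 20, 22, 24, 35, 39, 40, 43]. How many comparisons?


Search for 22:
[0,9] mid=4 arr[4]=22
Total: 1 comparisons


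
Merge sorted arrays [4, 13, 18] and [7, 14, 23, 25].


Compare heads, take smaller each step.
Merged: [4, 7, 13, 14, 18, 23, 25]


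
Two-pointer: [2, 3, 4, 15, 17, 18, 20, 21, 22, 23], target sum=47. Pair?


Two pointers: lo=0, hi=9
No pair sums to 47


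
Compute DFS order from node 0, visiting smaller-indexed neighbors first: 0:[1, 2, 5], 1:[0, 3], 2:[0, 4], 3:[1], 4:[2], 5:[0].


DFS stack-based: start with [0]
Visit order: [0, 1, 3, 2, 4, 5]


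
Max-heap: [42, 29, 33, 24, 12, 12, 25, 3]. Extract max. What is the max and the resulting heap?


Max = 42
Replace root with last, heapify down
Resulting heap: [33, 29, 25, 24, 12, 12, 3]


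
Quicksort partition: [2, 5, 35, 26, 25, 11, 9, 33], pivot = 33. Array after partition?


Elements <= 33 go left of pivot.
Result: [2, 5, 26, 25, 11, 9, 33, 35], pivot at index 6


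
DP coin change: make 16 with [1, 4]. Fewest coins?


dp[0]=0; dp[i]=1+min(dp[i-c] for c in coins)
...dp[11]=5, dp[12]=3, dp[13]=4, dp[14]=5, dp[15]=6, dp[16]=4
Minimum coins for 16 = 4


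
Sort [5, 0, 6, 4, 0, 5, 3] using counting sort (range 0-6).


Count array: [2, 0, 0, 1, 1, 2, 1]
Reconstruct: [0, 0, 3, 4, 5, 5, 6]


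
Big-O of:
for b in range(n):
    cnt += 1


Per nesting level: O(n) = O(n)
Complexity: O(n)


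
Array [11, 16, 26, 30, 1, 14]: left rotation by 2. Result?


Left rotate by 2: [26, 30, 1, 14, 11, 16]


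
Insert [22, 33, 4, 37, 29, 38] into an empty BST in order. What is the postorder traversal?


Root = 22; build tree by BST insertion.
Postorder traversal: [4, 29, 38, 37, 33, 22]


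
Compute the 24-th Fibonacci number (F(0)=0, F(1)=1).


F(n)=F(n-1)+F(n-2)
...F(22)=17711, F(23)=28657, F(24)=46368


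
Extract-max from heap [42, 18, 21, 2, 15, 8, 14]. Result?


Max = 42
Replace root with last, heapify down
Resulting heap: [21, 18, 14, 2, 15, 8]


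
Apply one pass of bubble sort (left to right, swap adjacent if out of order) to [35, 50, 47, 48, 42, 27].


After one pass: [35, 47, 48, 42, 27, 50]


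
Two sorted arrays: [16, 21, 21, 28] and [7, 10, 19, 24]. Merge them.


Compare heads, take smaller each step.
Merged: [7, 10, 16, 19, 21, 21, 24, 28]


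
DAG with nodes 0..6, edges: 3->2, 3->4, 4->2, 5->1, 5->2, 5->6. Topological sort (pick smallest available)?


Kahn's algorithm, process smallest node first
Order: [0, 3, 4, 5, 1, 2, 6]


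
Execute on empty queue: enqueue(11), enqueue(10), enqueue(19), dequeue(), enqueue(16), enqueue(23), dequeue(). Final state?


enqueue(11) -> [11]
enqueue(10) -> [11, 10]
enqueue(19) -> [11, 10, 19]
dequeue() returns 11 -> [10, 19]
enqueue(16) -> [10, 19, 16]
enqueue(23) -> [10, 19, 16, 23]
dequeue() returns 10 -> [19, 16, 23]
Final queue (front to back): [19, 16, 23]


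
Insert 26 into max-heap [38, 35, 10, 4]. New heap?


Append 26: [38, 35, 10, 4, 26]
Bubble up: no swaps needed
Result: [38, 35, 10, 4, 26]


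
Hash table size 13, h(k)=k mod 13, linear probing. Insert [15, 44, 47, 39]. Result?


Insertions: 15->slot 2; 44->slot 5; 47->slot 8; 39->slot 0
Table: [39, None, 15, None, None, 44, None, None, 47, None, None, None, None]


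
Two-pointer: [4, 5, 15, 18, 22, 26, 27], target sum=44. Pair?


Two pointers: lo=0, hi=6
Found pair: (18, 26) summing to 44


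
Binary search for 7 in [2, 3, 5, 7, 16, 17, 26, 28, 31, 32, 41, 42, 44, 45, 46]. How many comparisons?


Search for 7:
[0,14] mid=7 arr[7]=28
[0,6] mid=3 arr[3]=7
Total: 2 comparisons


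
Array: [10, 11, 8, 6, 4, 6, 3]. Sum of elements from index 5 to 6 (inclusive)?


Prefix sums: [0, 10, 21, 29, 35, 39, 45, 48]
Sum[5..6] = prefix[7] - prefix[5] = 48 - 39 = 9


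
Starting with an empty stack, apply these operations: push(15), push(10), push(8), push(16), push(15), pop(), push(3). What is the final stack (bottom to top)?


push(15) -> [15]
push(10) -> [15, 10]
push(8) -> [15, 10, 8]
push(16) -> [15, 10, 8, 16]
push(15) -> [15, 10, 8, 16, 15]
pop() returns 15 -> [15, 10, 8, 16]
push(3) -> [15, 10, 8, 16, 3]
Final stack (bottom to top): [15, 10, 8, 16, 3]


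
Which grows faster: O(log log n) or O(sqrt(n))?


double-logarithmic grows slower than sublinear
O(log log n) is asymptotically smaller; O(sqrt(n)) grows faster


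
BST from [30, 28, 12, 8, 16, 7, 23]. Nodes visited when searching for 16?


BST root = 30
Search for 16: compare at each node
Path: [30, 28, 12, 16]


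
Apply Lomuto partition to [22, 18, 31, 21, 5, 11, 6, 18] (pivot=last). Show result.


Elements <= 18 go left of pivot.
Result: [18, 5, 11, 6, 18, 31, 21, 22], pivot at index 4


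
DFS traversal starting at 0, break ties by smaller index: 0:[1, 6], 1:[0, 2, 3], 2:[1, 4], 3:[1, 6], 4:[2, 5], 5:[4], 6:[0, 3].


DFS stack-based: start with [0]
Visit order: [0, 1, 2, 4, 5, 3, 6]


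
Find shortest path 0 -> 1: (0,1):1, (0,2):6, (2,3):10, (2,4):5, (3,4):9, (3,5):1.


Dijkstra from 0:
Distances: {0: 0, 1: 1, 2: 6, 3: 16, 4: 11, 5: 17}
Shortest distance to 1 = 1, path = [0, 1]


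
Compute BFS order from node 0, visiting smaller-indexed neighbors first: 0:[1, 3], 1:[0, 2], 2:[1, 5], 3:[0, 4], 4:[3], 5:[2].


BFS queue: start with [0]
Visit order: [0, 1, 3, 2, 4, 5]


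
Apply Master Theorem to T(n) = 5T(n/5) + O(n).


a=5, b=5, c=1. log_5(5)=1 = c=1. Case 2: O(n^c log n) = O(n log n)
Complexity: O(n log n)


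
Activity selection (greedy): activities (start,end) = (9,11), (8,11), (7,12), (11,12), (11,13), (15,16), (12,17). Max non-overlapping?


Greedy: pick earliest-ending, then skip overlaps.
Selected (3 activities): [(9, 11), (11, 12), (15, 16)]


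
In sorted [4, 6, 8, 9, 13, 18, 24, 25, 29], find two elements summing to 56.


Two pointers: lo=0, hi=8
No pair sums to 56


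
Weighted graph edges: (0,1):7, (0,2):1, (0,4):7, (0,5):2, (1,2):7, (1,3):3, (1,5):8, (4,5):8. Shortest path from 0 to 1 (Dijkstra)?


Dijkstra from 0:
Distances: {0: 0, 1: 7, 2: 1, 3: 10, 4: 7, 5: 2}
Shortest distance to 1 = 7, path = [0, 1]


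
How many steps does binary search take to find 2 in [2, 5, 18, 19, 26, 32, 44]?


Search for 2:
[0,6] mid=3 arr[3]=19
[0,2] mid=1 arr[1]=5
[0,0] mid=0 arr[0]=2
Total: 3 comparisons


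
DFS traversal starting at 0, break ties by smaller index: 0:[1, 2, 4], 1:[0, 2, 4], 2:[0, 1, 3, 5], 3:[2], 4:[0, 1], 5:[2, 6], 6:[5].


DFS stack-based: start with [0]
Visit order: [0, 1, 2, 3, 5, 6, 4]


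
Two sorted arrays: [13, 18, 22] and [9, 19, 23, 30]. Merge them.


Compare heads, take smaller each step.
Merged: [9, 13, 18, 19, 22, 23, 30]


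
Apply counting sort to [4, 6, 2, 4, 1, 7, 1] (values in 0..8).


Count array: [0, 2, 1, 0, 2, 0, 1, 1, 0]
Reconstruct: [1, 1, 2, 4, 4, 6, 7]


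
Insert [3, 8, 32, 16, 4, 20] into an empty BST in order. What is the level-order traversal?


Root = 3; build tree by BST insertion.
Level-Order traversal: [3, 8, 4, 32, 16, 20]


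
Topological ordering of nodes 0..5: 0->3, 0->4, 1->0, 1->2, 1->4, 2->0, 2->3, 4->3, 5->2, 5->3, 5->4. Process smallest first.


Kahn's algorithm, process smallest node first
Order: [1, 5, 2, 0, 4, 3]


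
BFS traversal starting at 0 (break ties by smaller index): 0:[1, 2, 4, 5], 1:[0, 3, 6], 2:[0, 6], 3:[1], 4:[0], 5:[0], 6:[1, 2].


BFS queue: start with [0]
Visit order: [0, 1, 2, 4, 5, 3, 6]


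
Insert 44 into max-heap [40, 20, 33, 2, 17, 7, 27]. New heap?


Append 44: [40, 20, 33, 2, 17, 7, 27, 44]
Bubble up: swap idx 7(44) with idx 3(2); swap idx 3(44) with idx 1(20); swap idx 1(44) with idx 0(40)
Result: [44, 40, 33, 20, 17, 7, 27, 2]


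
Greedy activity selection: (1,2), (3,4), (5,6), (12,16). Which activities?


Greedy: pick earliest-ending, then skip overlaps.
Selected (4 activities): [(1, 2), (3, 4), (5, 6), (12, 16)]


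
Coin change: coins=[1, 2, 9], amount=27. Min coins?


dp[0]=0; dp[i]=1+min(dp[i-c] for c in coins)
...dp[22]=4, dp[23]=5, dp[24]=5, dp[25]=6, dp[26]=6, dp[27]=3
Minimum coins for 27 = 3


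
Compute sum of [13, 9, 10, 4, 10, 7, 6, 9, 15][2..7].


Prefix sums: [0, 13, 22, 32, 36, 46, 53, 59, 68, 83]
Sum[2..7] = prefix[8] - prefix[2] = 68 - 22 = 46


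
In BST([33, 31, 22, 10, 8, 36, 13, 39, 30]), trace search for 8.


BST root = 33
Search for 8: compare at each node
Path: [33, 31, 22, 10, 8]


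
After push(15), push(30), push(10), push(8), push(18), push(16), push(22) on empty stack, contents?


push(15) -> [15]
push(30) -> [15, 30]
push(10) -> [15, 30, 10]
push(8) -> [15, 30, 10, 8]
push(18) -> [15, 30, 10, 8, 18]
push(16) -> [15, 30, 10, 8, 18, 16]
push(22) -> [15, 30, 10, 8, 18, 16, 22]
Final stack (bottom to top): [15, 30, 10, 8, 18, 16, 22]


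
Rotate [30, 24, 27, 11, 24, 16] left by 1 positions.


Left rotate by 1: [24, 27, 11, 24, 16, 30]


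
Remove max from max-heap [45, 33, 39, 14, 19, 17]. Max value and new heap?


Max = 45
Replace root with last, heapify down
Resulting heap: [39, 33, 17, 14, 19]


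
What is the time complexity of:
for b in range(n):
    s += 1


Per nesting level: O(n) = O(n)
Complexity: O(n)


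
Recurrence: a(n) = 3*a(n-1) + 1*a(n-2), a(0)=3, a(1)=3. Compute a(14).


Build bottom-up:
...a(12)=1826283, a(13)=6031803, a(14)=3*6031803+1*1826283=19921692


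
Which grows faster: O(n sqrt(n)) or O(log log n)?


double-logarithmic grows slower than n^1.5
O(log log n) is asymptotically smaller; O(n sqrt(n)) grows faster


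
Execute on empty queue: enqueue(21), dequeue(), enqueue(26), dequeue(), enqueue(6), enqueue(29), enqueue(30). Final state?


enqueue(21) -> [21]
dequeue() returns 21 -> []
enqueue(26) -> [26]
dequeue() returns 26 -> []
enqueue(6) -> [6]
enqueue(29) -> [6, 29]
enqueue(30) -> [6, 29, 30]
Final queue (front to back): [6, 29, 30]


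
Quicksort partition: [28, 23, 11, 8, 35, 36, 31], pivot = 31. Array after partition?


Elements <= 31 go left of pivot.
Result: [28, 23, 11, 8, 31, 36, 35], pivot at index 4


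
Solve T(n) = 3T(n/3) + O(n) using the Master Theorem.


a=3, b=3, c=1. log_3(3)=1 = c=1. Case 2: O(n^c log n) = O(n log n)
Complexity: O(n log n)


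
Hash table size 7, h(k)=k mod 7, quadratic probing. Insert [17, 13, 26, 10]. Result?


Insertions: 17->slot 3; 13->slot 6; 26->slot 5; 10->slot 4
Table: [None, None, None, 17, 10, 26, 13]


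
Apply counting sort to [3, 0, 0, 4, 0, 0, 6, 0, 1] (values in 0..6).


Count array: [5, 1, 0, 1, 1, 0, 1]
Reconstruct: [0, 0, 0, 0, 0, 1, 3, 4, 6]


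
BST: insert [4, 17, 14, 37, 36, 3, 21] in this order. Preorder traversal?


Root = 4; build tree by BST insertion.
Preorder traversal: [4, 3, 17, 14, 37, 36, 21]


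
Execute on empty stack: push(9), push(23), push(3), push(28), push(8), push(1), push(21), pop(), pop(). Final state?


push(9) -> [9]
push(23) -> [9, 23]
push(3) -> [9, 23, 3]
push(28) -> [9, 23, 3, 28]
push(8) -> [9, 23, 3, 28, 8]
push(1) -> [9, 23, 3, 28, 8, 1]
push(21) -> [9, 23, 3, 28, 8, 1, 21]
pop() returns 21 -> [9, 23, 3, 28, 8, 1]
pop() returns 1 -> [9, 23, 3, 28, 8]
Final stack (bottom to top): [9, 23, 3, 28, 8]


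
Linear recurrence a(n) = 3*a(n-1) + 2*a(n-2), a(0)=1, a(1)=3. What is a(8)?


Build bottom-up:
...a(6)=1763, a(7)=6279, a(8)=3*6279+2*1763=22363


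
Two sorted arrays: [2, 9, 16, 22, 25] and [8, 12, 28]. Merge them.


Compare heads, take smaller each step.
Merged: [2, 8, 9, 12, 16, 22, 25, 28]


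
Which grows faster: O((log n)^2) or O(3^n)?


polylogarithmic grows slower than exponential (base 3)
O((log n)^2) is asymptotically smaller; O(3^n) grows faster


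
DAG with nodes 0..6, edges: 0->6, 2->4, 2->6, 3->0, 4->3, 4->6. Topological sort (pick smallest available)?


Kahn's algorithm, process smallest node first
Order: [1, 2, 4, 3, 0, 5, 6]


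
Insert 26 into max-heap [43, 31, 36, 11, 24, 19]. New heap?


Append 26: [43, 31, 36, 11, 24, 19, 26]
Bubble up: no swaps needed
Result: [43, 31, 36, 11, 24, 19, 26]


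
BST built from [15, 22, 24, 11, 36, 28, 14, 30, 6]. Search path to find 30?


BST root = 15
Search for 30: compare at each node
Path: [15, 22, 24, 36, 28, 30]


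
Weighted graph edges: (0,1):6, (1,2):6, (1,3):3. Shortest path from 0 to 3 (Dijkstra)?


Dijkstra from 0:
Distances: {0: 0, 1: 6, 2: 12, 3: 9}
Shortest distance to 3 = 9, path = [0, 1, 3]


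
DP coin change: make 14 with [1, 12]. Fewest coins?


dp[0]=0; dp[i]=1+min(dp[i-c] for c in coins)
...dp[9]=9, dp[10]=10, dp[11]=11, dp[12]=1, dp[13]=2, dp[14]=3
Minimum coins for 14 = 3
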